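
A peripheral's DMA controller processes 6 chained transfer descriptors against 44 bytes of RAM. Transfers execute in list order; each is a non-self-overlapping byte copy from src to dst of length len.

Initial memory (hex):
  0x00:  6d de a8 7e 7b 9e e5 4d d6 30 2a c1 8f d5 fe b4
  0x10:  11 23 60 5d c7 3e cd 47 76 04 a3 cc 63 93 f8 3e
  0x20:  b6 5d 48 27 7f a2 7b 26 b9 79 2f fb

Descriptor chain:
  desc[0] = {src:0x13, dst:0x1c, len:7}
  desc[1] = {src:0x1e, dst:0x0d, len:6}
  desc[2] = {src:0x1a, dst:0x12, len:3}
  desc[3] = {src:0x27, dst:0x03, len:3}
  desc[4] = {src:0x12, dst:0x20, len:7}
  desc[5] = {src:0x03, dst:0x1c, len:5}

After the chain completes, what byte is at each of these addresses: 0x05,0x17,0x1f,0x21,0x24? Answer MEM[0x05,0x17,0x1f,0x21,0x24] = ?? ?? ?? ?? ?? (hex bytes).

  after D0: wrote 7B at 0x1c = 5dc73ecd477604
  after D1: wrote 6B at 0x0d = 3ecd47760427
  after D2: wrote 3B at 0x12 = a3cc5d
  after D3: wrote 3B at 0x03 = 26b979
  after D4: wrote 7B at 0x20 = a3cc5d3ecd4776
  after D5: wrote 5B at 0x1c = 26b979e54d
query mem[0x05]=0x79, mem[0x17]=0x47, mem[0x1f]=0xe5, mem[0x21]=0xcc, mem[0x24]=0xcd

MEM[0x05,0x17,0x1f,0x21,0x24] = 79 47 e5 cc cd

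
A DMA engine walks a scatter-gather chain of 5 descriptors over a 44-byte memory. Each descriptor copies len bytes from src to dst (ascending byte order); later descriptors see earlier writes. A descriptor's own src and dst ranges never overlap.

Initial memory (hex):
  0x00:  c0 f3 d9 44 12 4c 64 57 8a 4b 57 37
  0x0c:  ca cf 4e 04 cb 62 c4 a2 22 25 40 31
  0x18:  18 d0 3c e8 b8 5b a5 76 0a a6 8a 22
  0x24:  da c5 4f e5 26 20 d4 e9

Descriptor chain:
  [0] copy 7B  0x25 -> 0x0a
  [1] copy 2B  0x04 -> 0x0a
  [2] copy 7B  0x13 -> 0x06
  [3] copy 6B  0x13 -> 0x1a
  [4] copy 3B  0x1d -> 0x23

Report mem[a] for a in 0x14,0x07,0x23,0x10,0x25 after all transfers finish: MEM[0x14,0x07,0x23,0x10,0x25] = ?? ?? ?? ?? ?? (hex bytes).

MEM[0x14,0x07,0x23,0x10,0x25] = 22 22 40 e9 18

[0] 0x25->0x0a len=7 : c5 4f e5 26 20 d4 e9
[1] 0x04->0x0a len=2 : 12 4c
[2] 0x13->0x06 len=7 : a2 22 25 40 31 18 d0
[3] 0x13->0x1a len=6 : a2 22 25 40 31 18
[4] 0x1d->0x23 len=3 : 40 31 18
query mem[0x14]=0x22, mem[0x07]=0x22, mem[0x23]=0x40, mem[0x10]=0xe9, mem[0x25]=0x18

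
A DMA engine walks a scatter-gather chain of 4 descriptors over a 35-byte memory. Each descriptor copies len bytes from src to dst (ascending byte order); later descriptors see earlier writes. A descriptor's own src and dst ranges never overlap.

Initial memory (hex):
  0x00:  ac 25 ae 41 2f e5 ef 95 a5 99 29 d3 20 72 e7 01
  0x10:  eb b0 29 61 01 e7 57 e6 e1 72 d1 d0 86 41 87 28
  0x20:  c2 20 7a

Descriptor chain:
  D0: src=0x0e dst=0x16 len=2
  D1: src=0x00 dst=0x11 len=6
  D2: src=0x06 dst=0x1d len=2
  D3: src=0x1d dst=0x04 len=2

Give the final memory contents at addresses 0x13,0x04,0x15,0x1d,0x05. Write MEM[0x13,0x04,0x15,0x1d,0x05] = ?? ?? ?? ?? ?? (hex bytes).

#0 dst[0x16+2] := {0xe7,0x01}
#1 dst[0x11+6] := {0xac,0x25,0xae,0x41,0x2f,0xe5}
#2 dst[0x1d+2] := {0xef,0x95}
#3 dst[0x04+2] := {0xef,0x95}
query mem[0x13]=0xae, mem[0x04]=0xef, mem[0x15]=0x2f, mem[0x1d]=0xef, mem[0x05]=0x95

MEM[0x13,0x04,0x15,0x1d,0x05] = ae ef 2f ef 95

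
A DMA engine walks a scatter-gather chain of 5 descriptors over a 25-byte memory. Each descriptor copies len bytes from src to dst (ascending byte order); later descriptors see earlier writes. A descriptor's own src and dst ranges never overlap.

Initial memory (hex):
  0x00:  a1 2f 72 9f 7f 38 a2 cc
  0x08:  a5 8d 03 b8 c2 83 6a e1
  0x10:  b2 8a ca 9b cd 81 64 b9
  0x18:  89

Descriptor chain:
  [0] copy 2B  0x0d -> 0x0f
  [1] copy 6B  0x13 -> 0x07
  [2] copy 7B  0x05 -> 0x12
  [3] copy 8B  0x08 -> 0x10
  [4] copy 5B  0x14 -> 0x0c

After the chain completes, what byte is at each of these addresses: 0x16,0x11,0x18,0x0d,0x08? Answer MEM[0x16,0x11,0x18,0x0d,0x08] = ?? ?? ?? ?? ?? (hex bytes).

MEM[0x16,0x11,0x18,0x0d,0x08] = 6a 81 b9 83 cd

D0: mem[0x0f..0x10] <- [83 6a]
D1: mem[0x07..0x0c] <- [9b cd 81 64 b9 89]
D2: mem[0x12..0x18] <- [38 a2 9b cd 81 64 b9]
D3: mem[0x10..0x17] <- [cd 81 64 b9 89 83 6a 83]
D4: mem[0x0c..0x10] <- [89 83 6a 83 b9]
query mem[0x16]=0x6a, mem[0x11]=0x81, mem[0x18]=0xb9, mem[0x0d]=0x83, mem[0x08]=0xcd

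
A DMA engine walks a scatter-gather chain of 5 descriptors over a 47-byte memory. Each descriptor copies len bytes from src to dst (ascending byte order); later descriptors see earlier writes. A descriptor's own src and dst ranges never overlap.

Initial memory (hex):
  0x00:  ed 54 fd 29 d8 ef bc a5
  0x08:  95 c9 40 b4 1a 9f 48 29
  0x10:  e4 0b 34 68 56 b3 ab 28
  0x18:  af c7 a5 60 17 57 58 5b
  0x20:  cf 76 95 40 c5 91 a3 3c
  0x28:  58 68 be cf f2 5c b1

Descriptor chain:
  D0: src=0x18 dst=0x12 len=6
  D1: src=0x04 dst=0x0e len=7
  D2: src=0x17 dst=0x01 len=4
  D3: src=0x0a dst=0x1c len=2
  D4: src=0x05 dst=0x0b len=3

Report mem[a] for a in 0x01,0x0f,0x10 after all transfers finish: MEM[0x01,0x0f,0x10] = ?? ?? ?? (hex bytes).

#0 dst[0x12+6] := {0xaf,0xc7,0xa5,0x60,0x17,0x57}
#1 dst[0x0e+7] := {0xd8,0xef,0xbc,0xa5,0x95,0xc9,0x40}
#2 dst[0x01+4] := {0x57,0xaf,0xc7,0xa5}
#3 dst[0x1c+2] := {0x40,0xb4}
#4 dst[0x0b+3] := {0xef,0xbc,0xa5}
query mem[0x01]=0x57, mem[0x0f]=0xef, mem[0x10]=0xbc

MEM[0x01,0x0f,0x10] = 57 ef bc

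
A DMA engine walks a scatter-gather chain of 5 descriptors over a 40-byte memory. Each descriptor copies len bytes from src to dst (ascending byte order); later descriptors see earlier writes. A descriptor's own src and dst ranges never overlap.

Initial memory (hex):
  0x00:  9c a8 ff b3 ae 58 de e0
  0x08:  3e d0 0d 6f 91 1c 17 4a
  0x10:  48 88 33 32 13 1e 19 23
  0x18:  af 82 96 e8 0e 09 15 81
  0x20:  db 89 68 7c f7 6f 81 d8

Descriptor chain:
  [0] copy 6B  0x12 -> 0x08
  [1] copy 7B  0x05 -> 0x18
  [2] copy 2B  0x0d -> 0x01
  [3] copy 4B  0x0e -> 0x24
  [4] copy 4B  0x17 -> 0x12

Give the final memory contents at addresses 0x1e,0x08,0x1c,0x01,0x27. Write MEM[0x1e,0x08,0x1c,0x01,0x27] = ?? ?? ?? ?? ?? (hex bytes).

D0: mem[0x08..0x0d] <- [33 32 13 1e 19 23]
D1: mem[0x18..0x1e] <- [58 de e0 33 32 13 1e]
D2: mem[0x01..0x02] <- [23 17]
D3: mem[0x24..0x27] <- [17 4a 48 88]
D4: mem[0x12..0x15] <- [23 58 de e0]
query mem[0x1e]=0x1e, mem[0x08]=0x33, mem[0x1c]=0x32, mem[0x01]=0x23, mem[0x27]=0x88

MEM[0x1e,0x08,0x1c,0x01,0x27] = 1e 33 32 23 88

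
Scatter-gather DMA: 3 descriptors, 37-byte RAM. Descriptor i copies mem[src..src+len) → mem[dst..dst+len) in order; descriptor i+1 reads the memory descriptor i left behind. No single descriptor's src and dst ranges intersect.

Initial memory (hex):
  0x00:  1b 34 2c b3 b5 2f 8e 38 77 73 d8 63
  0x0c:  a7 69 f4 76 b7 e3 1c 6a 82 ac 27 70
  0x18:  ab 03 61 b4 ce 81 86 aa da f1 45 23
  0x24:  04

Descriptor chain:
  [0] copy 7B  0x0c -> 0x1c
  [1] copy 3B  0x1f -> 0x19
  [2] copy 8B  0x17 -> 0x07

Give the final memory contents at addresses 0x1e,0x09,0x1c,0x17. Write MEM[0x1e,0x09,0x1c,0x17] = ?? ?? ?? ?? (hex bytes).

MEM[0x1e,0x09,0x1c,0x17] = f4 76 a7 70

  after D0: wrote 7B at 0x1c = a769f476b7e31c
  after D1: wrote 3B at 0x19 = 76b7e3
  after D2: wrote 8B at 0x07 = 70ab76b7e3a769f4
query mem[0x1e]=0xf4, mem[0x09]=0x76, mem[0x1c]=0xa7, mem[0x17]=0x70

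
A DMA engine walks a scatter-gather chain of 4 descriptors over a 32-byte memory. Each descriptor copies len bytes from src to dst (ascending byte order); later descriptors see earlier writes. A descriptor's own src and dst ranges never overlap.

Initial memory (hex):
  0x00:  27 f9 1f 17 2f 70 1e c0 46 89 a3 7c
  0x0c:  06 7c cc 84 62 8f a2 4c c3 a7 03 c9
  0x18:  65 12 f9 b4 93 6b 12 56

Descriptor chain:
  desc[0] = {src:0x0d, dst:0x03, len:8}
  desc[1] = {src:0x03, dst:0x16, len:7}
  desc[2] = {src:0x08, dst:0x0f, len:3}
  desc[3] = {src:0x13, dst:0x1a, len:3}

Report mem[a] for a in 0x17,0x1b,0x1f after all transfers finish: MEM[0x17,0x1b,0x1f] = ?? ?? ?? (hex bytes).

D0: mem[0x03..0x0a] <- [7c cc 84 62 8f a2 4c c3]
D1: mem[0x16..0x1c] <- [7c cc 84 62 8f a2 4c]
D2: mem[0x0f..0x11] <- [a2 4c c3]
D3: mem[0x1a..0x1c] <- [4c c3 a7]
query mem[0x17]=0xcc, mem[0x1b]=0xc3, mem[0x1f]=0x56

MEM[0x17,0x1b,0x1f] = cc c3 56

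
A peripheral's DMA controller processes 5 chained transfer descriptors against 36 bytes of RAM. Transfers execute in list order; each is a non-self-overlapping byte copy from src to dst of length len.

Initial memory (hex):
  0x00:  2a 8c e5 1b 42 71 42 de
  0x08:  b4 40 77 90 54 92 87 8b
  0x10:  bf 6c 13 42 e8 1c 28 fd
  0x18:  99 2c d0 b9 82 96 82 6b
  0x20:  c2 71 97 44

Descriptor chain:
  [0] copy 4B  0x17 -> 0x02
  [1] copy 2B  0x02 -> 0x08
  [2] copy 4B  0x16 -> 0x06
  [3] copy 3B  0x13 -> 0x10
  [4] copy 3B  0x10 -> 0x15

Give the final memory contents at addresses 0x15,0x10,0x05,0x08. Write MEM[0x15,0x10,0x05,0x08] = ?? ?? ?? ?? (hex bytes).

[0] 0x17->0x02 len=4 : fd 99 2c d0
[1] 0x02->0x08 len=2 : fd 99
[2] 0x16->0x06 len=4 : 28 fd 99 2c
[3] 0x13->0x10 len=3 : 42 e8 1c
[4] 0x10->0x15 len=3 : 42 e8 1c
query mem[0x15]=0x42, mem[0x10]=0x42, mem[0x05]=0xd0, mem[0x08]=0x99

MEM[0x15,0x10,0x05,0x08] = 42 42 d0 99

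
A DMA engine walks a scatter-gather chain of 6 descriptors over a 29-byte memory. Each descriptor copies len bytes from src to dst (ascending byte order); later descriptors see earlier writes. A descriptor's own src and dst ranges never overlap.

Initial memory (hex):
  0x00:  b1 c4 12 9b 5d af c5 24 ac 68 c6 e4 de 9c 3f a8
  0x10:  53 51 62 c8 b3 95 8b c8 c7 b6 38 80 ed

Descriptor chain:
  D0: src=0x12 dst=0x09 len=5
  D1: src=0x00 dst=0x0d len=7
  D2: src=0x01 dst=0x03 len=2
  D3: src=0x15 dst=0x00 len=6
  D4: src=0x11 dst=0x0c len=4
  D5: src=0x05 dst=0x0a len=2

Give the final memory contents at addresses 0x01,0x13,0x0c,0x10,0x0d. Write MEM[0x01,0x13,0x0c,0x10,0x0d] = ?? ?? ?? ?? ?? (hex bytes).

MEM[0x01,0x13,0x0c,0x10,0x0d] = 8b c5 5d 9b af

  after D0: wrote 5B at 0x09 = 62c8b3958b
  after D1: wrote 7B at 0x0d = b1c4129b5dafc5
  after D2: wrote 2B at 0x03 = c412
  after D3: wrote 6B at 0x00 = 958bc8c7b638
  after D4: wrote 4B at 0x0c = 5dafc5b3
  after D5: wrote 2B at 0x0a = 38c5
query mem[0x01]=0x8b, mem[0x13]=0xc5, mem[0x0c]=0x5d, mem[0x10]=0x9b, mem[0x0d]=0xaf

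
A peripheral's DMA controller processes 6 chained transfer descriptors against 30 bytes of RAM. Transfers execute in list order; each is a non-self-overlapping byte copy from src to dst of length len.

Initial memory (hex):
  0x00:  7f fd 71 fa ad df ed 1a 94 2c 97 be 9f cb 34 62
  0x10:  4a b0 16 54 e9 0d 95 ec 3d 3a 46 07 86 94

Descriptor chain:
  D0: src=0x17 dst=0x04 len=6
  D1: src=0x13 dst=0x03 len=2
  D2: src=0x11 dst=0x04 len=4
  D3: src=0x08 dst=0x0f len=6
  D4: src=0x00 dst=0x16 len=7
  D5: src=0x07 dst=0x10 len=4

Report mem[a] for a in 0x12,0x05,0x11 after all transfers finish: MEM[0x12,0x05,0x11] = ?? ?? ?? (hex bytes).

D0: mem[0x04..0x09] <- [ec 3d 3a 46 07 86]
D1: mem[0x03..0x04] <- [54 e9]
D2: mem[0x04..0x07] <- [b0 16 54 e9]
D3: mem[0x0f..0x14] <- [07 86 97 be 9f cb]
D4: mem[0x16..0x1c] <- [7f fd 71 54 b0 16 54]
D5: mem[0x10..0x13] <- [e9 07 86 97]
query mem[0x12]=0x86, mem[0x05]=0x16, mem[0x11]=0x07

MEM[0x12,0x05,0x11] = 86 16 07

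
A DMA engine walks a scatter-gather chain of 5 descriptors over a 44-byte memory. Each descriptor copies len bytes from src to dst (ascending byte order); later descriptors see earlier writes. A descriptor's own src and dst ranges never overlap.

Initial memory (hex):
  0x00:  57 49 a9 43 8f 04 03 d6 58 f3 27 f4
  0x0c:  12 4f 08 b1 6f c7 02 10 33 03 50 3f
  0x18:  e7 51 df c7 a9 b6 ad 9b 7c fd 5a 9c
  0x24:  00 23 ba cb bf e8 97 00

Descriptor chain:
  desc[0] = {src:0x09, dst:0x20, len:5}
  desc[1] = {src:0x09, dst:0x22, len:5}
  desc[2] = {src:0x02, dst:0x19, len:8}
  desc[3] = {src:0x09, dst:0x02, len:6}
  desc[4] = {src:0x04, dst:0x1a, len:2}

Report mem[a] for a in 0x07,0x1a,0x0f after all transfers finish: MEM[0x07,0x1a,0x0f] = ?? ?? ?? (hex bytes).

D0: mem[0x20..0x24] <- [f3 27 f4 12 4f]
D1: mem[0x22..0x26] <- [f3 27 f4 12 4f]
D2: mem[0x19..0x20] <- [a9 43 8f 04 03 d6 58 f3]
D3: mem[0x02..0x07] <- [f3 27 f4 12 4f 08]
D4: mem[0x1a..0x1b] <- [f4 12]
query mem[0x07]=0x08, mem[0x1a]=0xf4, mem[0x0f]=0xb1

MEM[0x07,0x1a,0x0f] = 08 f4 b1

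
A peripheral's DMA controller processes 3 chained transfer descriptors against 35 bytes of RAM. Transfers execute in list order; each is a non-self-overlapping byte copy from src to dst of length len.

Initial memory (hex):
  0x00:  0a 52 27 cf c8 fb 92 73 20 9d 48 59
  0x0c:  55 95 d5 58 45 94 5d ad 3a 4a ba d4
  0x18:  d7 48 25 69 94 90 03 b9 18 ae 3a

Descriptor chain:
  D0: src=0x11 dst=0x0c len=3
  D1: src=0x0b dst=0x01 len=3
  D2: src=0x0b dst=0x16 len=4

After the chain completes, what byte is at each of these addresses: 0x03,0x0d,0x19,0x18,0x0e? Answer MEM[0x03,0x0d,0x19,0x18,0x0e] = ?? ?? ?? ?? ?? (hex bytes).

  after D0: wrote 3B at 0x0c = 945dad
  after D1: wrote 3B at 0x01 = 59945d
  after D2: wrote 4B at 0x16 = 59945dad
query mem[0x03]=0x5d, mem[0x0d]=0x5d, mem[0x19]=0xad, mem[0x18]=0x5d, mem[0x0e]=0xad

MEM[0x03,0x0d,0x19,0x18,0x0e] = 5d 5d ad 5d ad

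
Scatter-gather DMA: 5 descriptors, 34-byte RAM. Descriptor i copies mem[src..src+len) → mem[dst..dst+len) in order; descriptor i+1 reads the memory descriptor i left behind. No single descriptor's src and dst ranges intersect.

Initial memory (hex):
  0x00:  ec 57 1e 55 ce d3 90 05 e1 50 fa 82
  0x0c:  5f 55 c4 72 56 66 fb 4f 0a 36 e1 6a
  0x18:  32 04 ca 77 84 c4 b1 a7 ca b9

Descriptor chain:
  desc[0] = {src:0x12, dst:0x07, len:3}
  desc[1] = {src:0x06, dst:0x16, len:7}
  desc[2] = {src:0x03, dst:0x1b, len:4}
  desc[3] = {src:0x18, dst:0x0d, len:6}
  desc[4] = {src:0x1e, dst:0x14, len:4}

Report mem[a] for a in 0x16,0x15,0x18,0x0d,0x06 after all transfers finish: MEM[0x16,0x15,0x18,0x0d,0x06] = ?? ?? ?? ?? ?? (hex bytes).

  after D0: wrote 3B at 0x07 = fb4f0a
  after D1: wrote 7B at 0x16 = 90fb4f0afa825f
  after D2: wrote 4B at 0x1b = 55ced390
  after D3: wrote 6B at 0x0d = 4f0afa55ced3
  after D4: wrote 4B at 0x14 = 90a7cab9
query mem[0x16]=0xca, mem[0x15]=0xa7, mem[0x18]=0x4f, mem[0x0d]=0x4f, mem[0x06]=0x90

MEM[0x16,0x15,0x18,0x0d,0x06] = ca a7 4f 4f 90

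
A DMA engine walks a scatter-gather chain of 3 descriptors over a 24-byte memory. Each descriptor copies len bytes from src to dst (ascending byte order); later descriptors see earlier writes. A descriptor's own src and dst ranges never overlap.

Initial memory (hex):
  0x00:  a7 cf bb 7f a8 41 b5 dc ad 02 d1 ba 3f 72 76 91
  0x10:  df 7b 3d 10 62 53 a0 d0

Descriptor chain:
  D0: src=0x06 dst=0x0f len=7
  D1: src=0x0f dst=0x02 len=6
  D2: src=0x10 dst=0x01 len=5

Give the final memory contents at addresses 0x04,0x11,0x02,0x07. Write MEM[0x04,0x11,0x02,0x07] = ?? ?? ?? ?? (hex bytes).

#0 dst[0x0f+7] := {0xb5,0xdc,0xad,0x02,0xd1,0xba,0x3f}
#1 dst[0x02+6] := {0xb5,0xdc,0xad,0x02,0xd1,0xba}
#2 dst[0x01+5] := {0xdc,0xad,0x02,0xd1,0xba}
query mem[0x04]=0xd1, mem[0x11]=0xad, mem[0x02]=0xad, mem[0x07]=0xba

MEM[0x04,0x11,0x02,0x07] = d1 ad ad ba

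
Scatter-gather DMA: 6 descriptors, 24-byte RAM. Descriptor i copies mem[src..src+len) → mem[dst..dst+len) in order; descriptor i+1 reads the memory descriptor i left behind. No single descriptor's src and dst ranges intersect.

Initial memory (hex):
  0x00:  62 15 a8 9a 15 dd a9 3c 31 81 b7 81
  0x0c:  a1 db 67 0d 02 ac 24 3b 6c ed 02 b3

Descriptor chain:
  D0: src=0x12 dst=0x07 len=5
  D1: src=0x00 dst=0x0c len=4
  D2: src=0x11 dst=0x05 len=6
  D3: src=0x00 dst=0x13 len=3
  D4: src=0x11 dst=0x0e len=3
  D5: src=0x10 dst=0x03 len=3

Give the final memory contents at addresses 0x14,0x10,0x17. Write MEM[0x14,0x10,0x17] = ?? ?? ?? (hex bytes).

MEM[0x14,0x10,0x17] = 15 62 b3

[0] 0x12->0x07 len=5 : 24 3b 6c ed 02
[1] 0x00->0x0c len=4 : 62 15 a8 9a
[2] 0x11->0x05 len=6 : ac 24 3b 6c ed 02
[3] 0x00->0x13 len=3 : 62 15 a8
[4] 0x11->0x0e len=3 : ac 24 62
[5] 0x10->0x03 len=3 : 62 ac 24
query mem[0x14]=0x15, mem[0x10]=0x62, mem[0x17]=0xb3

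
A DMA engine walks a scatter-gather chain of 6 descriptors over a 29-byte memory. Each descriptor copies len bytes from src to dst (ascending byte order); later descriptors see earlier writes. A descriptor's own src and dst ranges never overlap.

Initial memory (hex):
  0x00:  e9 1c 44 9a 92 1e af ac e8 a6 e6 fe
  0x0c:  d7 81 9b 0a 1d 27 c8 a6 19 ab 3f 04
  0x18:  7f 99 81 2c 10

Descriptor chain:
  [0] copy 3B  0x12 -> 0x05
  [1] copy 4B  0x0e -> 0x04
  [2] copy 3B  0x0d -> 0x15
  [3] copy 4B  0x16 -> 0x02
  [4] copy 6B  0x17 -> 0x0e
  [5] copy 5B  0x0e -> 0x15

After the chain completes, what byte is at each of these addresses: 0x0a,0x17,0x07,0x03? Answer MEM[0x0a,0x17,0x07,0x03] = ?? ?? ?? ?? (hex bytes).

MEM[0x0a,0x17,0x07,0x03] = e6 99 27 0a

[0] 0x12->0x05 len=3 : c8 a6 19
[1] 0x0e->0x04 len=4 : 9b 0a 1d 27
[2] 0x0d->0x15 len=3 : 81 9b 0a
[3] 0x16->0x02 len=4 : 9b 0a 7f 99
[4] 0x17->0x0e len=6 : 0a 7f 99 81 2c 10
[5] 0x0e->0x15 len=5 : 0a 7f 99 81 2c
query mem[0x0a]=0xe6, mem[0x17]=0x99, mem[0x07]=0x27, mem[0x03]=0x0a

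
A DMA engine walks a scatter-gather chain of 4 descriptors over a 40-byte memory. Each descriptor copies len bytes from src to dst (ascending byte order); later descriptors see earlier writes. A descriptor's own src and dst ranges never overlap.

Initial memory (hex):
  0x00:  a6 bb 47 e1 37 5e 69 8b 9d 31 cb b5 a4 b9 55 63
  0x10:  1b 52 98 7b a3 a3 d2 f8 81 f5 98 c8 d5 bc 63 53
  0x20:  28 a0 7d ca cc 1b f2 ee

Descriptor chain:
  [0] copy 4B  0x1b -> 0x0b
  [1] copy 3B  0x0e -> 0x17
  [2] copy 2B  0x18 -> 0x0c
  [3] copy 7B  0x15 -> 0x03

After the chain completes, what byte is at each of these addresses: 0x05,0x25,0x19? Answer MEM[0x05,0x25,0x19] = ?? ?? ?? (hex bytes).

#0 dst[0x0b+4] := {0xc8,0xd5,0xbc,0x63}
#1 dst[0x17+3] := {0x63,0x63,0x1b}
#2 dst[0x0c+2] := {0x63,0x1b}
#3 dst[0x03+7] := {0xa3,0xd2,0x63,0x63,0x1b,0x98,0xc8}
query mem[0x05]=0x63, mem[0x25]=0x1b, mem[0x19]=0x1b

MEM[0x05,0x25,0x19] = 63 1b 1b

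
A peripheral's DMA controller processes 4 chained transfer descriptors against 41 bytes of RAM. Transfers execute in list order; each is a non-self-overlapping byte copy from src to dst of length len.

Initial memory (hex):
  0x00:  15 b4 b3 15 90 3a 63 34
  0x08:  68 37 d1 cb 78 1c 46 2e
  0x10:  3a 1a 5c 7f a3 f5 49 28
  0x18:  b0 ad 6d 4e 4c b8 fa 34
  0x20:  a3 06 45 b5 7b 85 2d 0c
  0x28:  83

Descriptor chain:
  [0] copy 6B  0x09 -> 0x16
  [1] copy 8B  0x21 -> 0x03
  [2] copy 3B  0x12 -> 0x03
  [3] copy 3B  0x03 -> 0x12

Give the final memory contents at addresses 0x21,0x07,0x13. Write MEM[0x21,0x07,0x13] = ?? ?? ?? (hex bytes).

MEM[0x21,0x07,0x13] = 06 85 7f

#0 dst[0x16+6] := {0x37,0xd1,0xcb,0x78,0x1c,0x46}
#1 dst[0x03+8] := {0x06,0x45,0xb5,0x7b,0x85,0x2d,0x0c,0x83}
#2 dst[0x03+3] := {0x5c,0x7f,0xa3}
#3 dst[0x12+3] := {0x5c,0x7f,0xa3}
query mem[0x21]=0x06, mem[0x07]=0x85, mem[0x13]=0x7f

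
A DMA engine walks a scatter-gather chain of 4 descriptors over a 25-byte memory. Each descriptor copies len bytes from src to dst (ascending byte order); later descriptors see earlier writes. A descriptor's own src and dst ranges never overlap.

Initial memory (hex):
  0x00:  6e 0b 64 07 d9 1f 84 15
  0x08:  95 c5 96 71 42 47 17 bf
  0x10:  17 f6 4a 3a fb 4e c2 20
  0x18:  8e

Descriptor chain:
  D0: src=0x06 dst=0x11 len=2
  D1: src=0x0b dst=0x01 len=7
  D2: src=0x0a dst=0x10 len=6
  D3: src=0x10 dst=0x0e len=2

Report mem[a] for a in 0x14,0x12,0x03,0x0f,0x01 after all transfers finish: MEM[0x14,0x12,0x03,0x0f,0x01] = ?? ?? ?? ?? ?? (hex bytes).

#0 dst[0x11+2] := {0x84,0x15}
#1 dst[0x01+7] := {0x71,0x42,0x47,0x17,0xbf,0x17,0x84}
#2 dst[0x10+6] := {0x96,0x71,0x42,0x47,0x17,0xbf}
#3 dst[0x0e+2] := {0x96,0x71}
query mem[0x14]=0x17, mem[0x12]=0x42, mem[0x03]=0x47, mem[0x0f]=0x71, mem[0x01]=0x71

MEM[0x14,0x12,0x03,0x0f,0x01] = 17 42 47 71 71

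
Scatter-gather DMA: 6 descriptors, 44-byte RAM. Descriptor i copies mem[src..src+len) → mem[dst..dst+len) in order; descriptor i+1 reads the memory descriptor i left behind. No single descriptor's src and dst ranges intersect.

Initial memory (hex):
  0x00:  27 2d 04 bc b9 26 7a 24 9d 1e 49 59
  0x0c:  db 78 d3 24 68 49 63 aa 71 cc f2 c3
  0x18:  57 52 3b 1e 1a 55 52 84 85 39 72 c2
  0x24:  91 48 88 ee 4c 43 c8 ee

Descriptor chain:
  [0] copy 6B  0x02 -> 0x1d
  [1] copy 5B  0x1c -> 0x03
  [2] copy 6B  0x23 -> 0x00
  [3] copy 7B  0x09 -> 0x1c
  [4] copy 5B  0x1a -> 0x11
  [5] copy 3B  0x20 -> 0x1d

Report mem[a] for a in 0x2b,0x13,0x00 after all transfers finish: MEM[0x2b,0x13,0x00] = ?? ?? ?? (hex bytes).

MEM[0x2b,0x13,0x00] = ee 1e c2

D0: mem[0x1d..0x22] <- [04 bc b9 26 7a 24]
D1: mem[0x03..0x07] <- [1a 04 bc b9 26]
D2: mem[0x00..0x05] <- [c2 91 48 88 ee 4c]
D3: mem[0x1c..0x22] <- [1e 49 59 db 78 d3 24]
D4: mem[0x11..0x15] <- [3b 1e 1e 49 59]
D5: mem[0x1d..0x1f] <- [78 d3 24]
query mem[0x2b]=0xee, mem[0x13]=0x1e, mem[0x00]=0xc2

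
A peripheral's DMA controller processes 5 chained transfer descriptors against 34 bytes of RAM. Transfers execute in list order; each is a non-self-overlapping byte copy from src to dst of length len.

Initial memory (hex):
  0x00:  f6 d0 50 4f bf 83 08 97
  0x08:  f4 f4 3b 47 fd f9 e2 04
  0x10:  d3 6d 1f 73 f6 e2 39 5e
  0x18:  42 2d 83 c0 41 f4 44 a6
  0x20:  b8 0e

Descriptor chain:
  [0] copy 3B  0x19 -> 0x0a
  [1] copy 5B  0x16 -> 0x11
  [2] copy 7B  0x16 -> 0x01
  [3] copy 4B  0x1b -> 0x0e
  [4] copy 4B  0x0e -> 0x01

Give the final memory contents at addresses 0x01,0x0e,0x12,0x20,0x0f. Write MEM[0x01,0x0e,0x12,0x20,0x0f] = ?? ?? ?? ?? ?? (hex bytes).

[0] 0x19->0x0a len=3 : 2d 83 c0
[1] 0x16->0x11 len=5 : 39 5e 42 2d 83
[2] 0x16->0x01 len=7 : 39 5e 42 2d 83 c0 41
[3] 0x1b->0x0e len=4 : c0 41 f4 44
[4] 0x0e->0x01 len=4 : c0 41 f4 44
query mem[0x01]=0xc0, mem[0x0e]=0xc0, mem[0x12]=0x5e, mem[0x20]=0xb8, mem[0x0f]=0x41

MEM[0x01,0x0e,0x12,0x20,0x0f] = c0 c0 5e b8 41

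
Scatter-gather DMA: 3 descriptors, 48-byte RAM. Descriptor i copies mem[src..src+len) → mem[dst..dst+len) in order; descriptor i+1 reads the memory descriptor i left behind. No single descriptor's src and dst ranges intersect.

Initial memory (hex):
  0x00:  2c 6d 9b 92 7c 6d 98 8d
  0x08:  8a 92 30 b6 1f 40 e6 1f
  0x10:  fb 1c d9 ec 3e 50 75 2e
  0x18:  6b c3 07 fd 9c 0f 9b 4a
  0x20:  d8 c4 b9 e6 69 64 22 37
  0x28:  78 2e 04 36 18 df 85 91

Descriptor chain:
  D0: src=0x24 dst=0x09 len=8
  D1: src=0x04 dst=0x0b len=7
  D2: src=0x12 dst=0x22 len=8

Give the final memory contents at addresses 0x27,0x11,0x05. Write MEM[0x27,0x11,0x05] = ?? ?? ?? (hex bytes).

[0] 0x24->0x09 len=8 : 69 64 22 37 78 2e 04 36
[1] 0x04->0x0b len=7 : 7c 6d 98 8d 8a 69 64
[2] 0x12->0x22 len=8 : d9 ec 3e 50 75 2e 6b c3
query mem[0x27]=0x2e, mem[0x11]=0x64, mem[0x05]=0x6d

MEM[0x27,0x11,0x05] = 2e 64 6d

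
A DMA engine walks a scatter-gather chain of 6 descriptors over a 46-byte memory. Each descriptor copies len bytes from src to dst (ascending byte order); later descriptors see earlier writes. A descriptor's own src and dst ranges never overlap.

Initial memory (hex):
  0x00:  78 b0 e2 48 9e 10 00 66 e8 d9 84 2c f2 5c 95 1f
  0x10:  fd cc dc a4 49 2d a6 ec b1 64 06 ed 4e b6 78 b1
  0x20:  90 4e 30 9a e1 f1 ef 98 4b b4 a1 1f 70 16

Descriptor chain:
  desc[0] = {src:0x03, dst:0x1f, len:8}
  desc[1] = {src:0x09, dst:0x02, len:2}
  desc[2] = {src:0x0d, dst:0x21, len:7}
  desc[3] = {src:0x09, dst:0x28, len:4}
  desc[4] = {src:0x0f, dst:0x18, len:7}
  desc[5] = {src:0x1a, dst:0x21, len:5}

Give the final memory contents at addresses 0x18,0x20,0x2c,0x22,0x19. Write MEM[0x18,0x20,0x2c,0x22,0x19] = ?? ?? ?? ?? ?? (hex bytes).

MEM[0x18,0x20,0x2c,0x22,0x19] = 1f 9e 70 dc fd

  after D0: wrote 8B at 0x1f = 489e100066e8d984
  after D1: wrote 2B at 0x02 = d984
  after D2: wrote 7B at 0x21 = 5c951ffdccdca4
  after D3: wrote 4B at 0x28 = d9842cf2
  after D4: wrote 7B at 0x18 = 1ffdccdca4492d
  after D5: wrote 5B at 0x21 = ccdca4492d
query mem[0x18]=0x1f, mem[0x20]=0x9e, mem[0x2c]=0x70, mem[0x22]=0xdc, mem[0x19]=0xfd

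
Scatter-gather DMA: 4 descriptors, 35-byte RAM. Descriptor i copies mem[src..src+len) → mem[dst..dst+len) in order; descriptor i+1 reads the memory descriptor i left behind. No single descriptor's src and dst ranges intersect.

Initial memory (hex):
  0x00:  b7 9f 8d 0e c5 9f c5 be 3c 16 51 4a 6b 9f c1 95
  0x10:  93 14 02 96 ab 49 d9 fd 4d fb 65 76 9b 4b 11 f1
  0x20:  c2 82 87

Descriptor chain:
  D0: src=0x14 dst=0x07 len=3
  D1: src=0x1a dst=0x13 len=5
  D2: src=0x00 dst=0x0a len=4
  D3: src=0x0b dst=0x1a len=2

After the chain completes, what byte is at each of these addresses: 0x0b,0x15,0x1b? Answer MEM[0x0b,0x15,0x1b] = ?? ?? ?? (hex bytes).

MEM[0x0b,0x15,0x1b] = 9f 9b 8d

#0 dst[0x07+3] := {0xab,0x49,0xd9}
#1 dst[0x13+5] := {0x65,0x76,0x9b,0x4b,0x11}
#2 dst[0x0a+4] := {0xb7,0x9f,0x8d,0x0e}
#3 dst[0x1a+2] := {0x9f,0x8d}
query mem[0x0b]=0x9f, mem[0x15]=0x9b, mem[0x1b]=0x8d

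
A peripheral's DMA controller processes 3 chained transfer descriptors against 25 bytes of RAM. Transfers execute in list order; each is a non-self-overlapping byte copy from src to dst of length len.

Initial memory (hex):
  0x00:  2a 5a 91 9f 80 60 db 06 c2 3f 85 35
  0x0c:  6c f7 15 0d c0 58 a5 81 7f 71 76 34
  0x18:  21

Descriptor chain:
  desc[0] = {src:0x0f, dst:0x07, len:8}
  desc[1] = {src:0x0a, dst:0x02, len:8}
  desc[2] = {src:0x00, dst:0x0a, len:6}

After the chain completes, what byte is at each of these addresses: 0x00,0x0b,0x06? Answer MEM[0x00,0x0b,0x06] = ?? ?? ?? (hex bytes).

MEM[0x00,0x0b,0x06] = 2a 5a 76

  after D0: wrote 8B at 0x07 = 0dc058a5817f7176
  after D1: wrote 8B at 0x02 = a5817f71760dc058
  after D2: wrote 6B at 0x0a = 2a5aa5817f71
query mem[0x00]=0x2a, mem[0x0b]=0x5a, mem[0x06]=0x76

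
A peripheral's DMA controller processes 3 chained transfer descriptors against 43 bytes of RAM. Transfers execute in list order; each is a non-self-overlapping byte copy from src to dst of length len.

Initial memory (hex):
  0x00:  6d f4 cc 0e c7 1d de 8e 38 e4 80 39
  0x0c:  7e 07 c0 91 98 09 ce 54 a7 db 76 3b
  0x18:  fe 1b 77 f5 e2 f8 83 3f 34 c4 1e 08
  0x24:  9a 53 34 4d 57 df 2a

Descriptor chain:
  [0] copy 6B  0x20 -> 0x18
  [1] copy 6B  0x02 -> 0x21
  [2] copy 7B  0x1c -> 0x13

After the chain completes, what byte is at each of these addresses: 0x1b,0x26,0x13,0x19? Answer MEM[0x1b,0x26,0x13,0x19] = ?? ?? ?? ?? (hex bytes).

  after D0: wrote 6B at 0x18 = 34c41e089a53
  after D1: wrote 6B at 0x21 = cc0ec71dde8e
  after D2: wrote 7B at 0x13 = 9a53833f34cc0e
query mem[0x1b]=0x08, mem[0x26]=0x8e, mem[0x13]=0x9a, mem[0x19]=0x0e

MEM[0x1b,0x26,0x13,0x19] = 08 8e 9a 0e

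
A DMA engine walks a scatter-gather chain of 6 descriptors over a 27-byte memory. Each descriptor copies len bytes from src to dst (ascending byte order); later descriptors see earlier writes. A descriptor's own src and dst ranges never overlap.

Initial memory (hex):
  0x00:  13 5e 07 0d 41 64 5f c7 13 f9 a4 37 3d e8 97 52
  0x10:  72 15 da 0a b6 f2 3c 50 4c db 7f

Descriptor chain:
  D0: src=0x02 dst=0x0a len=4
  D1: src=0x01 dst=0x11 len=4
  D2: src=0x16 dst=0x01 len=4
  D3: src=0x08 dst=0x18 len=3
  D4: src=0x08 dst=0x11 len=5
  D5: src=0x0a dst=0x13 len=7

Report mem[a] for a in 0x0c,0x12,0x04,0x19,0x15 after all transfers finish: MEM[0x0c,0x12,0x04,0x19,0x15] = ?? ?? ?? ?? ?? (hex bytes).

MEM[0x0c,0x12,0x04,0x19,0x15] = 41 f9 db 72 41

  after D0: wrote 4B at 0x0a = 070d4164
  after D1: wrote 4B at 0x11 = 5e070d41
  after D2: wrote 4B at 0x01 = 3c504cdb
  after D3: wrote 3B at 0x18 = 13f907
  after D4: wrote 5B at 0x11 = 13f9070d41
  after D5: wrote 7B at 0x13 = 070d4164975272
query mem[0x0c]=0x41, mem[0x12]=0xf9, mem[0x04]=0xdb, mem[0x19]=0x72, mem[0x15]=0x41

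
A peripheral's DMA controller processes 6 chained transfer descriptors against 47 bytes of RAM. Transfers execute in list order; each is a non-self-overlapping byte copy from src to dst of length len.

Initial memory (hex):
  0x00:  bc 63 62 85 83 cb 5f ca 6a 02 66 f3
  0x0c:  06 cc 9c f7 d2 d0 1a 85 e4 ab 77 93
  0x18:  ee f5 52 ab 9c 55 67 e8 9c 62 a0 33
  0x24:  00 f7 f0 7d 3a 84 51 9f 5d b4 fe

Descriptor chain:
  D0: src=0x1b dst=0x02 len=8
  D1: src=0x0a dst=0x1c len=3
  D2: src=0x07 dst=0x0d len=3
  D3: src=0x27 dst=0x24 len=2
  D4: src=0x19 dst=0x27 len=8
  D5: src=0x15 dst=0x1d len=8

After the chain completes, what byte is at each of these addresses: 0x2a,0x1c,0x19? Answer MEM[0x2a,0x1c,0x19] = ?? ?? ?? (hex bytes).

MEM[0x2a,0x1c,0x19] = 66 66 f5

D0: mem[0x02..0x09] <- [ab 9c 55 67 e8 9c 62 a0]
D1: mem[0x1c..0x1e] <- [66 f3 06]
D2: mem[0x0d..0x0f] <- [9c 62 a0]
D3: mem[0x24..0x25] <- [7d 3a]
D4: mem[0x27..0x2e] <- [f5 52 ab 66 f3 06 e8 9c]
D5: mem[0x1d..0x24] <- [ab 77 93 ee f5 52 ab 66]
query mem[0x2a]=0x66, mem[0x1c]=0x66, mem[0x19]=0xf5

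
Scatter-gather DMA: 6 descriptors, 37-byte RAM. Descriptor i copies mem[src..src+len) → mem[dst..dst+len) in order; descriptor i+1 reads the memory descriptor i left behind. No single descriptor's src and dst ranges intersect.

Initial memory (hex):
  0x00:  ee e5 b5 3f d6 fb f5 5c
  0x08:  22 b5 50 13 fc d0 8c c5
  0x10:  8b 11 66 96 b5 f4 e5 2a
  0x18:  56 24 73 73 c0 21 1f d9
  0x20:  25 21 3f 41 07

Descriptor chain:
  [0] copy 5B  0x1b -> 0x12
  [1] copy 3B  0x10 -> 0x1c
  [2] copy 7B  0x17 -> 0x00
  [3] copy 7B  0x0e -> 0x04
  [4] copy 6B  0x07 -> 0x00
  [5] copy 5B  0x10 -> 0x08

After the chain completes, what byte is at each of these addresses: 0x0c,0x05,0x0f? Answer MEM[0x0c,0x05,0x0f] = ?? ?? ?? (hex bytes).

MEM[0x0c,0x05,0x0f] = 21 fc c5

D0: mem[0x12..0x16] <- [73 c0 21 1f d9]
D1: mem[0x1c..0x1e] <- [8b 11 73]
D2: mem[0x00..0x06] <- [2a 56 24 73 73 8b 11]
D3: mem[0x04..0x0a] <- [8c c5 8b 11 73 c0 21]
D4: mem[0x00..0x05] <- [11 73 c0 21 13 fc]
D5: mem[0x08..0x0c] <- [8b 11 73 c0 21]
query mem[0x0c]=0x21, mem[0x05]=0xfc, mem[0x0f]=0xc5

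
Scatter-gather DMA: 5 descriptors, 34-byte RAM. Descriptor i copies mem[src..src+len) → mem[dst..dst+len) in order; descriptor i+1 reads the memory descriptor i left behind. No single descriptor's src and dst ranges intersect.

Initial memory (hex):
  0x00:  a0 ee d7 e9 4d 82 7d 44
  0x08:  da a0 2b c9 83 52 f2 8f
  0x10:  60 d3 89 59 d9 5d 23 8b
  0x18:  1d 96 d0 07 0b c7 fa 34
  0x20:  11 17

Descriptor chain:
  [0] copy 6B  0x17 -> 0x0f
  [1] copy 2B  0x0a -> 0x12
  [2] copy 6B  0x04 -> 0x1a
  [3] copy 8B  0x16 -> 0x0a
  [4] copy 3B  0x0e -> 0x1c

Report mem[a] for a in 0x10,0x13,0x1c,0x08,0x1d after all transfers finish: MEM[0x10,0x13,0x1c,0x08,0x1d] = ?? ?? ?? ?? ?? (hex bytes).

MEM[0x10,0x13,0x1c,0x08,0x1d] = 7d c9 4d da 82

[0] 0x17->0x0f len=6 : 8b 1d 96 d0 07 0b
[1] 0x0a->0x12 len=2 : 2b c9
[2] 0x04->0x1a len=6 : 4d 82 7d 44 da a0
[3] 0x16->0x0a len=8 : 23 8b 1d 96 4d 82 7d 44
[4] 0x0e->0x1c len=3 : 4d 82 7d
query mem[0x10]=0x7d, mem[0x13]=0xc9, mem[0x1c]=0x4d, mem[0x08]=0xda, mem[0x1d]=0x82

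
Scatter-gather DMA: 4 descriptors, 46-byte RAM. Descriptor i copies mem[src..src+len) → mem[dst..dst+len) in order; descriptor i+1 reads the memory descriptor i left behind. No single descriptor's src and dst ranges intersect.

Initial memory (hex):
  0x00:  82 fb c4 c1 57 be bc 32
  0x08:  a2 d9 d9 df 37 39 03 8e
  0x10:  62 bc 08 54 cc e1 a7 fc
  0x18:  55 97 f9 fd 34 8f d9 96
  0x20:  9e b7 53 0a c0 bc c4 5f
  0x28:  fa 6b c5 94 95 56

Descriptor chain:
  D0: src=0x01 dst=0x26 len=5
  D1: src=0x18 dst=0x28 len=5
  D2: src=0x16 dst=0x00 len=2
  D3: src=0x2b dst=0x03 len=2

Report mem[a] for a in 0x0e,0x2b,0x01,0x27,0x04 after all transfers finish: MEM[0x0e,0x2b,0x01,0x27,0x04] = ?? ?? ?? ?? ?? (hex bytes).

[0] 0x01->0x26 len=5 : fb c4 c1 57 be
[1] 0x18->0x28 len=5 : 55 97 f9 fd 34
[2] 0x16->0x00 len=2 : a7 fc
[3] 0x2b->0x03 len=2 : fd 34
query mem[0x0e]=0x03, mem[0x2b]=0xfd, mem[0x01]=0xfc, mem[0x27]=0xc4, mem[0x04]=0x34

MEM[0x0e,0x2b,0x01,0x27,0x04] = 03 fd fc c4 34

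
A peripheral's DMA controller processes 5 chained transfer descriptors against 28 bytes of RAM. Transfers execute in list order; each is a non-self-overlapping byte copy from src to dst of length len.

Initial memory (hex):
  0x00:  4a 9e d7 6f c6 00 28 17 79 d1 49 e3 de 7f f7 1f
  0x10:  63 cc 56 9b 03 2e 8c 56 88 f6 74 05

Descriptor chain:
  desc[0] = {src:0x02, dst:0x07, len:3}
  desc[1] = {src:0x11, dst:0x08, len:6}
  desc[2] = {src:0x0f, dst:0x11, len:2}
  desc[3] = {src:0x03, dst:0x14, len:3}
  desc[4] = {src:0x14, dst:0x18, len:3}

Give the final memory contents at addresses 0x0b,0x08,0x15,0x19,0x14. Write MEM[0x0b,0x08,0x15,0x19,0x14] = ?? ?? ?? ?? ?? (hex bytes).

[0] 0x02->0x07 len=3 : d7 6f c6
[1] 0x11->0x08 len=6 : cc 56 9b 03 2e 8c
[2] 0x0f->0x11 len=2 : 1f 63
[3] 0x03->0x14 len=3 : 6f c6 00
[4] 0x14->0x18 len=3 : 6f c6 00
query mem[0x0b]=0x03, mem[0x08]=0xcc, mem[0x15]=0xc6, mem[0x19]=0xc6, mem[0x14]=0x6f

MEM[0x0b,0x08,0x15,0x19,0x14] = 03 cc c6 c6 6f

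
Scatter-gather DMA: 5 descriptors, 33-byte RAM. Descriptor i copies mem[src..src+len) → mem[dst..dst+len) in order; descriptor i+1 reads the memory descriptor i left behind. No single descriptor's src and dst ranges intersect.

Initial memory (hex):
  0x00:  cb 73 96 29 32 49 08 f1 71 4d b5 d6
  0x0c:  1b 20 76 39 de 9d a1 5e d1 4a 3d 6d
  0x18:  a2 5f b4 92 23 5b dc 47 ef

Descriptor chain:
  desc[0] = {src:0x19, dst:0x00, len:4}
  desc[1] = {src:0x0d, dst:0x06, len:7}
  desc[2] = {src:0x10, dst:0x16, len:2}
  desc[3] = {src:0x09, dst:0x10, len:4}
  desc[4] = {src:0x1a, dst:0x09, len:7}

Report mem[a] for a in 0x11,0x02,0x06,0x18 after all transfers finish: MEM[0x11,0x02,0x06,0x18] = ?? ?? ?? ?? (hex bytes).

#0 dst[0x00+4] := {0x5f,0xb4,0x92,0x23}
#1 dst[0x06+7] := {0x20,0x76,0x39,0xde,0x9d,0xa1,0x5e}
#2 dst[0x16+2] := {0xde,0x9d}
#3 dst[0x10+4] := {0xde,0x9d,0xa1,0x5e}
#4 dst[0x09+7] := {0xb4,0x92,0x23,0x5b,0xdc,0x47,0xef}
query mem[0x11]=0x9d, mem[0x02]=0x92, mem[0x06]=0x20, mem[0x18]=0xa2

MEM[0x11,0x02,0x06,0x18] = 9d 92 20 a2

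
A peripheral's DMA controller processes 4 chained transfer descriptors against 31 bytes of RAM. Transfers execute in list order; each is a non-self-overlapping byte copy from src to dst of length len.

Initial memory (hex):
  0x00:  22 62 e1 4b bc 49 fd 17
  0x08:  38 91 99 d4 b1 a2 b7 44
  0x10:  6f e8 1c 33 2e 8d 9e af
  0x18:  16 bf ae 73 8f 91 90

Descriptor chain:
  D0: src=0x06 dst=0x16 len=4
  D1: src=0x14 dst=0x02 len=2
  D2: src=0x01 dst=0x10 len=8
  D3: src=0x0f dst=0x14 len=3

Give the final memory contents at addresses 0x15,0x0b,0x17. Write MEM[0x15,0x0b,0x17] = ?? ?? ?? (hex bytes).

MEM[0x15,0x0b,0x17] = 62 d4 38

  after D0: wrote 4B at 0x16 = fd173891
  after D1: wrote 2B at 0x02 = 2e8d
  after D2: wrote 8B at 0x10 = 622e8dbc49fd1738
  after D3: wrote 3B at 0x14 = 44622e
query mem[0x15]=0x62, mem[0x0b]=0xd4, mem[0x17]=0x38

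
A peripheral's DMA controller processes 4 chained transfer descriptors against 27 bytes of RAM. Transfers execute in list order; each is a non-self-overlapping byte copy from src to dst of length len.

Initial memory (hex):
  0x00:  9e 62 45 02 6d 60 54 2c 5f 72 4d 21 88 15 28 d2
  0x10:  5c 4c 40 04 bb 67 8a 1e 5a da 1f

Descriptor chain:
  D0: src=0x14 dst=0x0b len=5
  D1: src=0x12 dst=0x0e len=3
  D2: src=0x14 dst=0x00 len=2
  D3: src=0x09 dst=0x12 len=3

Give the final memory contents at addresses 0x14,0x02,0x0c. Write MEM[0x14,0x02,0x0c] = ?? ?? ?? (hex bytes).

D0: mem[0x0b..0x0f] <- [bb 67 8a 1e 5a]
D1: mem[0x0e..0x10] <- [40 04 bb]
D2: mem[0x00..0x01] <- [bb 67]
D3: mem[0x12..0x14] <- [72 4d bb]
query mem[0x14]=0xbb, mem[0x02]=0x45, mem[0x0c]=0x67

MEM[0x14,0x02,0x0c] = bb 45 67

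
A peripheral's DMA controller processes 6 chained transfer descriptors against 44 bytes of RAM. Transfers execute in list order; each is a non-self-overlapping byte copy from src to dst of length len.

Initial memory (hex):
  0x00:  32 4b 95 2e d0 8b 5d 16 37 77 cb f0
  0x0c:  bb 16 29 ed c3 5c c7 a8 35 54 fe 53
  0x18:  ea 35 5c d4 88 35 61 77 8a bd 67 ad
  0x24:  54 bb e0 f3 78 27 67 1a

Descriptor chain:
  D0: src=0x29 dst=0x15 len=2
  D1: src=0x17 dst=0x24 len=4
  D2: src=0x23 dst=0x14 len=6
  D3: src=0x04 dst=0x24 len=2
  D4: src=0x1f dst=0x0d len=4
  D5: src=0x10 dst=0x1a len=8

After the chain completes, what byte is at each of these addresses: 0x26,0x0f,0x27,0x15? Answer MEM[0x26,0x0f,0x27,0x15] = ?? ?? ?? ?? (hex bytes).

MEM[0x26,0x0f,0x27,0x15] = 35 bd 5c 53

D0: mem[0x15..0x16] <- [27 67]
D1: mem[0x24..0x27] <- [53 ea 35 5c]
D2: mem[0x14..0x19] <- [ad 53 ea 35 5c 78]
D3: mem[0x24..0x25] <- [d0 8b]
D4: mem[0x0d..0x10] <- [77 8a bd 67]
D5: mem[0x1a..0x21] <- [67 5c c7 a8 ad 53 ea 35]
query mem[0x26]=0x35, mem[0x0f]=0xbd, mem[0x27]=0x5c, mem[0x15]=0x53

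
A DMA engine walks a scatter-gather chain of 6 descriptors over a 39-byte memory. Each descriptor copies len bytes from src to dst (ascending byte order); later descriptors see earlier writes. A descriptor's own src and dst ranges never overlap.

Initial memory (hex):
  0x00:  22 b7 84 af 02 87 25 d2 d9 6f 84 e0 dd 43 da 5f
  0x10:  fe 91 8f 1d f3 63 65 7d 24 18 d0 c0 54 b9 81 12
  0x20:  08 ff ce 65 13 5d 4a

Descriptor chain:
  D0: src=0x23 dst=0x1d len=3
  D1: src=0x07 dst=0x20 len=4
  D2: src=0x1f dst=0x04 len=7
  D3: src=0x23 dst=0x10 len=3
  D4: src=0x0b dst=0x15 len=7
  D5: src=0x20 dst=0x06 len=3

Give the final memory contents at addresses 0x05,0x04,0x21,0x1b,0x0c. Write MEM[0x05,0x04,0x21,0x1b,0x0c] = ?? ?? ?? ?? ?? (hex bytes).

MEM[0x05,0x04,0x21,0x1b,0x0c] = d2 5d d9 13 dd

D0: mem[0x1d..0x1f] <- [65 13 5d]
D1: mem[0x20..0x23] <- [d2 d9 6f 84]
D2: mem[0x04..0x0a] <- [5d d2 d9 6f 84 13 5d]
D3: mem[0x10..0x12] <- [84 13 5d]
D4: mem[0x15..0x1b] <- [e0 dd 43 da 5f 84 13]
D5: mem[0x06..0x08] <- [d2 d9 6f]
query mem[0x05]=0xd2, mem[0x04]=0x5d, mem[0x21]=0xd9, mem[0x1b]=0x13, mem[0x0c]=0xdd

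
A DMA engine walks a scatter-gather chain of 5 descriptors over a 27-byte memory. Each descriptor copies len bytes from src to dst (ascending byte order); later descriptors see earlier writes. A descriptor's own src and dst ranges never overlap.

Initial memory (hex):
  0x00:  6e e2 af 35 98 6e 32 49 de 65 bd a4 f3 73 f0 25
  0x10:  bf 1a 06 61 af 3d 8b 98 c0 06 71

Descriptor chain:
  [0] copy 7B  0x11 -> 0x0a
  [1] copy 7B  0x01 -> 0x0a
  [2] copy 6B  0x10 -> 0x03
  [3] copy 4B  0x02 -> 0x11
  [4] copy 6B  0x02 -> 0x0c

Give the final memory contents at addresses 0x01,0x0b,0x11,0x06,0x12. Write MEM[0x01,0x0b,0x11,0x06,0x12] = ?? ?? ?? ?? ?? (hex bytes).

D0: mem[0x0a..0x10] <- [1a 06 61 af 3d 8b 98]
D1: mem[0x0a..0x10] <- [e2 af 35 98 6e 32 49]
D2: mem[0x03..0x08] <- [49 1a 06 61 af 3d]
D3: mem[0x11..0x14] <- [af 49 1a 06]
D4: mem[0x0c..0x11] <- [af 49 1a 06 61 af]
query mem[0x01]=0xe2, mem[0x0b]=0xaf, mem[0x11]=0xaf, mem[0x06]=0x61, mem[0x12]=0x49

MEM[0x01,0x0b,0x11,0x06,0x12] = e2 af af 61 49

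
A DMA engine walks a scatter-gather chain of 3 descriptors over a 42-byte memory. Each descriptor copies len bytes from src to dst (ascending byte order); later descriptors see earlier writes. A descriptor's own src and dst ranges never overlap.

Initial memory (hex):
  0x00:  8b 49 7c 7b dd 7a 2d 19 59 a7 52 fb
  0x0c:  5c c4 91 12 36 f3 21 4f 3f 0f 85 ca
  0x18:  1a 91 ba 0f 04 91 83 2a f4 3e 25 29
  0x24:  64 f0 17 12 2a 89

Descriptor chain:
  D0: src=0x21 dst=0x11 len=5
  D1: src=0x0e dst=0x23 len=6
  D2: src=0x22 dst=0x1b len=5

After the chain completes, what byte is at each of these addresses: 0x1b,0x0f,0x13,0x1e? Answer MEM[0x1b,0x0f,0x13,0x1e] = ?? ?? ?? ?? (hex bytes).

MEM[0x1b,0x0f,0x13,0x1e] = 25 12 29 36

[0] 0x21->0x11 len=5 : 3e 25 29 64 f0
[1] 0x0e->0x23 len=6 : 91 12 36 3e 25 29
[2] 0x22->0x1b len=5 : 25 91 12 36 3e
query mem[0x1b]=0x25, mem[0x0f]=0x12, mem[0x13]=0x29, mem[0x1e]=0x36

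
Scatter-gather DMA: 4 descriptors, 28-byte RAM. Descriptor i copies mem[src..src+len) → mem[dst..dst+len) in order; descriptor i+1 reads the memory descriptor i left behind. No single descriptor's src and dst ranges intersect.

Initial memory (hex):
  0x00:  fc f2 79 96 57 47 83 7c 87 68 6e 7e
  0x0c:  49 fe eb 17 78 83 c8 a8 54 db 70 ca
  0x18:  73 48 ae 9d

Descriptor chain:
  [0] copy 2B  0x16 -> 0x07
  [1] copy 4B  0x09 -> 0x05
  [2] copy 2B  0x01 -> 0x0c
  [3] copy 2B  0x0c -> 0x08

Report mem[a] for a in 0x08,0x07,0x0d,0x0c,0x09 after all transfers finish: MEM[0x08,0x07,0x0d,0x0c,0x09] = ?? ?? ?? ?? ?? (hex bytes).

  after D0: wrote 2B at 0x07 = 70ca
  after D1: wrote 4B at 0x05 = 686e7e49
  after D2: wrote 2B at 0x0c = f279
  after D3: wrote 2B at 0x08 = f279
query mem[0x08]=0xf2, mem[0x07]=0x7e, mem[0x0d]=0x79, mem[0x0c]=0xf2, mem[0x09]=0x79

MEM[0x08,0x07,0x0d,0x0c,0x09] = f2 7e 79 f2 79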